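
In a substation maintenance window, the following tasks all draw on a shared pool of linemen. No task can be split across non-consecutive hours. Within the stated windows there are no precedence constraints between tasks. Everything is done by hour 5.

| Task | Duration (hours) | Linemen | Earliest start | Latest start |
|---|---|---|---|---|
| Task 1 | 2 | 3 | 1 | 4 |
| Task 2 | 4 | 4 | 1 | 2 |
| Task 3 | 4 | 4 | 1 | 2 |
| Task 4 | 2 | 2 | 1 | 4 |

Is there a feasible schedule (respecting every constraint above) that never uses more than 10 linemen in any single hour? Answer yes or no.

no

The minimum achievable peak is 11; 10 < 11, so no feasible schedule stays within the cap.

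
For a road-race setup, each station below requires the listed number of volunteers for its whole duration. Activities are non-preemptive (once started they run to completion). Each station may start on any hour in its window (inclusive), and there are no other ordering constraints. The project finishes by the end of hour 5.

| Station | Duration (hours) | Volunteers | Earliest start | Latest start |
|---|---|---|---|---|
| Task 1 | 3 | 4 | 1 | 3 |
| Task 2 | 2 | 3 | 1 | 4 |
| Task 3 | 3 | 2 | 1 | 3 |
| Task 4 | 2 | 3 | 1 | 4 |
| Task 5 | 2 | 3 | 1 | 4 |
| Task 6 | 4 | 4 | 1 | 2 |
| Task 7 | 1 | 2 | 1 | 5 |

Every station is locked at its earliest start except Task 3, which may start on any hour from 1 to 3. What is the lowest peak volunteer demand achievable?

Task 3@1: h1:21  h2:19  h3:10  h4:4  h5:0 → peak 21
Task 3@2: h1:19  h2:19  h3:10  h4:6  h5:0 → peak 19
Task 3@3: h1:19  h2:17  h3:10  h4:6  h5:2 → peak 19
Best is Task 3@2, peak 19.

19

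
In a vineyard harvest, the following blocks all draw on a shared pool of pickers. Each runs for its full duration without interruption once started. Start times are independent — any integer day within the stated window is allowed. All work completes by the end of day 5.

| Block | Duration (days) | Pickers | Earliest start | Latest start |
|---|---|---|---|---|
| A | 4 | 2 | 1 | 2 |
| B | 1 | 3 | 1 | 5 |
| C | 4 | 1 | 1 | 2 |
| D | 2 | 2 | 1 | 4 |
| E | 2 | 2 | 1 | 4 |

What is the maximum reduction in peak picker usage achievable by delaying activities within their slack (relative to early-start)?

Early-start peak: d1:10  d2:7  d3:3  d4:3  d5:0 ⇒ 10.
Leveled (A@1, B@1, C@2, D@2, E@4): d1:5  d2:5  d3:5  d4:5  d5:3 ⇒ 5.
Reduction 10 − 5 = 5.

5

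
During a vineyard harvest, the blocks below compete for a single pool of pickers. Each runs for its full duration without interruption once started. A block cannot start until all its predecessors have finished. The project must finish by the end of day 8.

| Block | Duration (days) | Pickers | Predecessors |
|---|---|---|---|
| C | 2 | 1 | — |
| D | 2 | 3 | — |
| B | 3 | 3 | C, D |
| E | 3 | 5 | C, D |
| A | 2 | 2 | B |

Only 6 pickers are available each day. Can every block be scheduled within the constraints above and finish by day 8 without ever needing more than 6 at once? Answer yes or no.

The minimum achievable peak is 7; 6 < 7, so no feasible schedule stays within the cap.

no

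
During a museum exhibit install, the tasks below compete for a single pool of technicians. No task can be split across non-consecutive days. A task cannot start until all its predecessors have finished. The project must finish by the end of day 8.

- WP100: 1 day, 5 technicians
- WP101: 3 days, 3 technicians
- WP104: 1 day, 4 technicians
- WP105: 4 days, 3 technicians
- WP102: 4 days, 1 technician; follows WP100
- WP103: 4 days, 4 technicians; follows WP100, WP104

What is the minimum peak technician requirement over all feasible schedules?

Early-start (WP100@1, WP101@1, WP104@1, WP105@1, WP102@2, WP103@2) gives peak 15: d1:15  d2:11  d3:11  d4:8  d5:5  d6:0  d7:0  d8:0.
Shift WP104→2, WP105→3, WP103→4.
Schedule WP100@1, WP101@1, WP104@2, WP105@3, WP102@2, WP103@4: d1:8  d2:8  d3:7  d4:8  d5:8  d6:7  d7:4  d8:0 — peak 8.

8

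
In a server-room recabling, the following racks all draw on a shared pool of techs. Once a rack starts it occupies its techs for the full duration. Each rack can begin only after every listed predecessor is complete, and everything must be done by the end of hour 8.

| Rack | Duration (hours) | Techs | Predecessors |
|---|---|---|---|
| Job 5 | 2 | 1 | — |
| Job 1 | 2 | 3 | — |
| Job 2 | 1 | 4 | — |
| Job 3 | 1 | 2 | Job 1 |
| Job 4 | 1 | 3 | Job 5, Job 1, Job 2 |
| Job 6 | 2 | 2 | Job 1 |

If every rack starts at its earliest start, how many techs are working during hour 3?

At early start, hour 3 has: Job 3, Job 4, Job 6.
Demand: 2 + 3 + 2 = 7.

7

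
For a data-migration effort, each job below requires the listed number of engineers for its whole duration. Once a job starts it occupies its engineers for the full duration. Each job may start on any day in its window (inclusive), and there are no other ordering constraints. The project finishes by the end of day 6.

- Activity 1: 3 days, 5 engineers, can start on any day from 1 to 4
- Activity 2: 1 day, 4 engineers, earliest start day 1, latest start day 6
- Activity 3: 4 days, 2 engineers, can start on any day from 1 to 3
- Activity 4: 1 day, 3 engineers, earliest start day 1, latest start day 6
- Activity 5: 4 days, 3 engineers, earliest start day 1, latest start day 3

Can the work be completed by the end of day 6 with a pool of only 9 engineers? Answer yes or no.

The minimum achievable peak is 10; 9 < 10, so no feasible schedule stays within the cap.

no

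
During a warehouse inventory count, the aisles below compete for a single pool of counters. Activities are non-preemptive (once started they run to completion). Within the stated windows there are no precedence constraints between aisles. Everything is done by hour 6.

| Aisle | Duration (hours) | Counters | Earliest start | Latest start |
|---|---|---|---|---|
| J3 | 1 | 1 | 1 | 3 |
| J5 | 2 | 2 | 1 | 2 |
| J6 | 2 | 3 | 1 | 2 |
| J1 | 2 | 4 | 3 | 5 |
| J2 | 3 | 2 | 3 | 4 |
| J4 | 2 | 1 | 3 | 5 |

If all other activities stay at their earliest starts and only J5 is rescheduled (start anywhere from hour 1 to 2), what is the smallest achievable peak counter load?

J5@1: h1:6  h2:5  h3:7  h4:7  h5:2  h6:0 → peak 7
J5@2: h1:4  h2:5  h3:9  h4:7  h5:2  h6:0 → peak 9
Best is J5@1, peak 7.

7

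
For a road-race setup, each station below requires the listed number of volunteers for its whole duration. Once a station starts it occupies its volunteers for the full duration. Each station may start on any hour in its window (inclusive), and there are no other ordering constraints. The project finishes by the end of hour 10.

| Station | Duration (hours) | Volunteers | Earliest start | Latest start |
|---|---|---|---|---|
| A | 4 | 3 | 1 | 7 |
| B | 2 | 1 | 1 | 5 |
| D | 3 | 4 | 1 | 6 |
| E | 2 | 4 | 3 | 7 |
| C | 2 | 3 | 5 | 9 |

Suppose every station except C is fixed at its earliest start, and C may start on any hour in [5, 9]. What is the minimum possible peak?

C@5: h1:8  h2:8  h3:11  h4:7  h5:3  h6:3  h7:0  h8:0  h9:0  h10:0 → peak 11
C@6: h1:8  h2:8  h3:11  h4:7  h5:0  h6:3  h7:3  h8:0  h9:0  h10:0 → peak 11
C@7: h1:8  h2:8  h3:11  h4:7  h5:0  h6:0  h7:3  h8:3  h9:0  h10:0 → peak 11
C@8: h1:8  h2:8  h3:11  h4:7  h5:0  h6:0  h7:0  h8:3  h9:3  h10:0 → peak 11
C@9: h1:8  h2:8  h3:11  h4:7  h5:0  h6:0  h7:0  h8:0  h9:3  h10:3 → peak 11
Best is C@5, peak 11.

11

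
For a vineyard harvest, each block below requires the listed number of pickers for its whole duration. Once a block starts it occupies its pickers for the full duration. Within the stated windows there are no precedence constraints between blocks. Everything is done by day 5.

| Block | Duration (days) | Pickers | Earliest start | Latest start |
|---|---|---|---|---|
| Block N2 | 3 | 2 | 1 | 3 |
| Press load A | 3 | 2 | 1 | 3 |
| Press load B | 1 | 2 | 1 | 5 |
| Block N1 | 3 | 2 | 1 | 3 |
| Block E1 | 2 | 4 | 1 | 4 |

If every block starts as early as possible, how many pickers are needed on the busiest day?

Early-start schedule: Block N2@1, Press load A@1, Press load B@1, Block N1@1, Block E1@1.
Load per day: day 1: 12, day 2: 10, day 3: 6, day 4: 0, day 5: 0.
Peak is 12.

12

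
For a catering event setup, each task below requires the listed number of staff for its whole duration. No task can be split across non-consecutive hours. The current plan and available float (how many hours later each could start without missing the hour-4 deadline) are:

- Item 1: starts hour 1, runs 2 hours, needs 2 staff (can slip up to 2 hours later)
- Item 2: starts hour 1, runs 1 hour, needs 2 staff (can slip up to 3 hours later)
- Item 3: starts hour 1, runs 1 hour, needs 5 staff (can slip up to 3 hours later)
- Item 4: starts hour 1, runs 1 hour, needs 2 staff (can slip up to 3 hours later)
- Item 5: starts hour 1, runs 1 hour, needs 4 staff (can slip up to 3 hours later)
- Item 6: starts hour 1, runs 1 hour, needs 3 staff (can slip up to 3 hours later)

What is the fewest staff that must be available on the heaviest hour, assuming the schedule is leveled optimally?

6

Early-start (Item 1@1, Item 2@1, Item 3@1, Item 4@1, Item 5@1, Item 6@1) gives peak 18: h1:18  h2:2  h3:0  h4:0.
Shift Item 3→3, Item 5→2, Item 6→4.
Schedule Item 1@1, Item 2@1, Item 3@3, Item 4@1, Item 5@2, Item 6@4: h1:6  h2:6  h3:5  h4:3 — peak 6.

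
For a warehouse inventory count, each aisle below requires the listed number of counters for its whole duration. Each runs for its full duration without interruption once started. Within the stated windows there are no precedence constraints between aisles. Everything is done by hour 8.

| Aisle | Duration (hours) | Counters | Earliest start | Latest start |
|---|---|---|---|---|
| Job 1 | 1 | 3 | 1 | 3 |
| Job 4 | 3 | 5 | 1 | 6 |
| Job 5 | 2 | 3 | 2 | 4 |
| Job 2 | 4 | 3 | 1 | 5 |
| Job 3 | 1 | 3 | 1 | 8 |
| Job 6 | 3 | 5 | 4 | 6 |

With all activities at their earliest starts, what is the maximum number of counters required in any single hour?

14

Early-start schedule: Job 1@1, Job 4@1, Job 5@2, Job 2@1, Job 3@1, Job 6@4.
Load per hour: hour 1: 14, hour 2: 11, hour 3: 11, hour 4: 8, hour 5: 5, hour 6: 5, hour 7: 0, hour 8: 0.
Peak is 14.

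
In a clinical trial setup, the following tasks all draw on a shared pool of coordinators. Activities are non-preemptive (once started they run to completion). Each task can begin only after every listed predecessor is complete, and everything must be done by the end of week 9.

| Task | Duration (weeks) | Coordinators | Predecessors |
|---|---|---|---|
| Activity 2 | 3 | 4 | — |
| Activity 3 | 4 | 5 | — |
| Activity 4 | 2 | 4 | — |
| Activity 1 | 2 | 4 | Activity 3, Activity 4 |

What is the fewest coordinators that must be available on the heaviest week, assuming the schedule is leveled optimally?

8

Early-start (Activity 2@1, Activity 3@1, Activity 4@1, Activity 1@5) gives peak 13: w1:13  w2:13  w3:9  w4:5  w5:4  w6:4  w7:0  w8:0  w9:0.
Shift Activity 3→4, Activity 1→8.
Schedule Activity 2@1, Activity 3@4, Activity 4@1, Activity 1@8: w1:8  w2:8  w3:4  w4:5  w5:5  w6:5  w7:5  w8:4  w9:4 — peak 8.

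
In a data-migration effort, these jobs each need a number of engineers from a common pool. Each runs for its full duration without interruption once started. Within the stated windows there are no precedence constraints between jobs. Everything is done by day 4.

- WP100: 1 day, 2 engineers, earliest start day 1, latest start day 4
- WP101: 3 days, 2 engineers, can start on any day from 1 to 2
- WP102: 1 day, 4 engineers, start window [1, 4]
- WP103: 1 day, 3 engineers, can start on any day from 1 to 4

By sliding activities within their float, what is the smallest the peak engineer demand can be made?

Early-start (WP100@1, WP101@1, WP102@1, WP103@1) gives peak 11: d1:11  d2:2  d3:2  d4:0.
Shift WP102→4, WP103→2.
Schedule WP100@1, WP101@1, WP102@4, WP103@2: d1:4  d2:5  d3:2  d4:4 — peak 5.

5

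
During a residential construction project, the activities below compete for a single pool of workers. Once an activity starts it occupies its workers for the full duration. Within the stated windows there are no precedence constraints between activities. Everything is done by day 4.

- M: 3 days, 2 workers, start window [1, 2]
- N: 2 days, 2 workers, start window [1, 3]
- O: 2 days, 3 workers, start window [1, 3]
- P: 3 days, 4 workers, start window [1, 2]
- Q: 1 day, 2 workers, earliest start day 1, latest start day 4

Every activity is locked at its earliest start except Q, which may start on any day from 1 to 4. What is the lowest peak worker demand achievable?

Q@1: d1:13  d2:11  d3:6  d4:0 → peak 13
Q@2: d1:11  d2:13  d3:6  d4:0 → peak 13
Q@3: d1:11  d2:11  d3:8  d4:0 → peak 11
Q@4: d1:11  d2:11  d3:6  d4:2 → peak 11
Best is Q@3, peak 11.

11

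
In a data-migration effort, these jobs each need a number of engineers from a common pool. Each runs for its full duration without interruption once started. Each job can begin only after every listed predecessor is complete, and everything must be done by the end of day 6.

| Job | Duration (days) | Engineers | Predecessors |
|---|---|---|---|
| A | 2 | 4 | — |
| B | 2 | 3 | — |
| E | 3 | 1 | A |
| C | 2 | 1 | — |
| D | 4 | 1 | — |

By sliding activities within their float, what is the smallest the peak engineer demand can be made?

Early-start (A@1, B@1, E@3, C@1, D@1) gives peak 9: d1:9  d2:9  d3:2  d4:2  d5:1  d6:0.
Shift B→3, D→3.
Schedule A@1, B@3, E@3, C@1, D@3: d1:5  d2:5  d3:5  d4:5  d5:2  d6:1 — peak 5.

5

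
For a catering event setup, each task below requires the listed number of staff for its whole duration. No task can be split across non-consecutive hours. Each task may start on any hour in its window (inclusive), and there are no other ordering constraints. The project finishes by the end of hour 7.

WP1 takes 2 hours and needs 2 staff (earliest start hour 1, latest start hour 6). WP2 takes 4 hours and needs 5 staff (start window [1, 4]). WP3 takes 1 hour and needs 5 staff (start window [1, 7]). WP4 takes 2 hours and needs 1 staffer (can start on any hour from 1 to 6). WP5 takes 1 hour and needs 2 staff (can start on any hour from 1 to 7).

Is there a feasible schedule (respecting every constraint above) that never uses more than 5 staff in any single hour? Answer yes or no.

yes

Schedule WP1@1, WP2@3, WP3@7, WP4@1, WP5@1: h1:5  h2:3  h3:5  h4:5  h5:5  h6:5  h7:5 — peak 5 ≤ 5.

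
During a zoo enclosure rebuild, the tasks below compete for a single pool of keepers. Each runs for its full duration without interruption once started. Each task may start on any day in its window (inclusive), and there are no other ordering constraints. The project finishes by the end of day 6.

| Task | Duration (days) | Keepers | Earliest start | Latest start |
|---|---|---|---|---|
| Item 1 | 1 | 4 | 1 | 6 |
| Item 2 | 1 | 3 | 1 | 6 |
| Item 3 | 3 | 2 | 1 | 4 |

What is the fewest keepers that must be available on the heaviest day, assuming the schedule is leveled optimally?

Early-start (Item 1@1, Item 2@1, Item 3@1) gives peak 9: d1:9  d2:2  d3:2  d4:0  d5:0  d6:0.
Shift Item 2→2, Item 3→3.
Schedule Item 1@1, Item 2@2, Item 3@3: d1:4  d2:3  d3:2  d4:2  d5:2  d6:0 — peak 4.

4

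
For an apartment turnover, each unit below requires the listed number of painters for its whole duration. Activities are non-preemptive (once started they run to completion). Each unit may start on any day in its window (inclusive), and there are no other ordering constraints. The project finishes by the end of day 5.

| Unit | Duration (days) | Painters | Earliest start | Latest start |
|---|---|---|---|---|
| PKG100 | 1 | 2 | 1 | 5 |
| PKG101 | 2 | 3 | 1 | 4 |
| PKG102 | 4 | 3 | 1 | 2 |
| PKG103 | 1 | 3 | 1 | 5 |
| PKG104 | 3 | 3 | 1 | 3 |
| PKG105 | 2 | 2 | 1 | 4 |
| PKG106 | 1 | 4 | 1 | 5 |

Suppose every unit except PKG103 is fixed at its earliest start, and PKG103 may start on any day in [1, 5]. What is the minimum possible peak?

PKG103@1: d1:20  d2:11  d3:6  d4:3  d5:0 → peak 20
PKG103@2: d1:17  d2:14  d3:6  d4:3  d5:0 → peak 17
PKG103@3: d1:17  d2:11  d3:9  d4:3  d5:0 → peak 17
PKG103@4: d1:17  d2:11  d3:6  d4:6  d5:0 → peak 17
PKG103@5: d1:17  d2:11  d3:6  d4:3  d5:3 → peak 17
Best is PKG103@2, peak 17.

17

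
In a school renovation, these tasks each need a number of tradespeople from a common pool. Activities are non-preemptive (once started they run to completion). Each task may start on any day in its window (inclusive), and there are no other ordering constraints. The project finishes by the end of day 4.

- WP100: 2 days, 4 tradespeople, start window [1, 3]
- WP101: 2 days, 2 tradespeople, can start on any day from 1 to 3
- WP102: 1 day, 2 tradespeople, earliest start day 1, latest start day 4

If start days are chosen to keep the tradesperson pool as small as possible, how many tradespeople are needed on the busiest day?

4

Early-start (WP100@1, WP101@1, WP102@1) gives peak 8: d1:8  d2:6  d3:0  d4:0.
Shift WP101→3, WP102→3.
Schedule WP100@1, WP101@3, WP102@3: d1:4  d2:4  d3:4  d4:2 — peak 4.
Total tradesperson-days = 14 over 4 days ⇒ peak ≥ ⌈14/4⌉ = 4, so 4 is optimal.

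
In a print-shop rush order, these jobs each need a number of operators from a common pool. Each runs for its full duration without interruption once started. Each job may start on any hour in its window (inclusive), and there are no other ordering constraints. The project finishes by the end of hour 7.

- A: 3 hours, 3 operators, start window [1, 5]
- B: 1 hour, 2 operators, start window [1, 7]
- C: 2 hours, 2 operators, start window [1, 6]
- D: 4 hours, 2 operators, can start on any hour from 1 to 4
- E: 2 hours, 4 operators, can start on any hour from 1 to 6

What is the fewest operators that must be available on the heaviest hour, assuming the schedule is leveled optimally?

5

Early-start (A@1, B@1, C@1, D@1, E@1) gives peak 13: h1:13  h2:11  h3:5  h4:2  h5:0  h6:0  h7:0.
Shift C→4, D→2, E→6.
Schedule A@1, B@1, C@4, D@2, E@6: h1:5  h2:5  h3:5  h4:4  h5:4  h6:4  h7:4 — peak 5.
Total operator-hours = 31 over 7 hours ⇒ peak ≥ ⌈31/7⌉ = 5, so 5 is optimal.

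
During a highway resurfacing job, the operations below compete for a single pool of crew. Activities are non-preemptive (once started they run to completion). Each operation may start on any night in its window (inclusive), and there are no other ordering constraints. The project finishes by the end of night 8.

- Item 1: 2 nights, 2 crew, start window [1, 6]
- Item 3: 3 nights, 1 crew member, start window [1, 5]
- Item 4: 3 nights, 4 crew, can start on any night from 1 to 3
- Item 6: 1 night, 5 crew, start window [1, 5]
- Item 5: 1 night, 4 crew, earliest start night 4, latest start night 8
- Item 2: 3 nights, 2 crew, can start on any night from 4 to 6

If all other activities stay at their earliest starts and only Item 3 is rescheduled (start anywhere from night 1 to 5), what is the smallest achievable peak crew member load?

Item 3@1: n1:12  n2:7  n3:5  n4:6  n5:2  n6:2  n7:0  n8:0 → peak 12
Item 3@2: n1:11  n2:7  n3:5  n4:7  n5:2  n6:2  n7:0  n8:0 → peak 11
Item 3@3: n1:11  n2:6  n3:5  n4:7  n5:3  n6:2  n7:0  n8:0 → peak 11
Item 3@4: n1:11  n2:6  n3:4  n4:7  n5:3  n6:3  n7:0  n8:0 → peak 11
Item 3@5: n1:11  n2:6  n3:4  n4:6  n5:3  n6:3  n7:1  n8:0 → peak 11
Best is Item 3@2, peak 11.

11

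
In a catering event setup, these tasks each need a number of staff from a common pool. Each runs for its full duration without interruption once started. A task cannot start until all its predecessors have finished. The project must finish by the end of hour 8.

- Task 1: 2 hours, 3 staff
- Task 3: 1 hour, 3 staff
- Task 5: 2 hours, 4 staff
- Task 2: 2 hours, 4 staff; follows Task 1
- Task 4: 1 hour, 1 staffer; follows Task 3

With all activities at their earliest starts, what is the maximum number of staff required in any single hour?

Early-start schedule: Task 1@1, Task 3@1, Task 5@1, Task 2@3, Task 4@2.
Load per hour: hour 1: 10, hour 2: 8, hour 3: 4, hour 4: 4, hour 5: 0, hour 6: 0, hour 7: 0, hour 8: 0.
Peak is 10.

10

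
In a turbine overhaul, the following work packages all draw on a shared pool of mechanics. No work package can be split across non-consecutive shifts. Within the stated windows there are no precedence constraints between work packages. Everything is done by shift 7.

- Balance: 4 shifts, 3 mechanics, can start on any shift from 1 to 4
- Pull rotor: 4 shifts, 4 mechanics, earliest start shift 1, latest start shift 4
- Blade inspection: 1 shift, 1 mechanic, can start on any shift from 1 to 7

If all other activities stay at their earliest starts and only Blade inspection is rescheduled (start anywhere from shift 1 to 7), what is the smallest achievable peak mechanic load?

Blade inspection@1: s1:8  s2:7  s3:7  s4:7  s5:0  s6:0  s7:0 → peak 8
Blade inspection@2: s1:7  s2:8  s3:7  s4:7  s5:0  s6:0  s7:0 → peak 8
Blade inspection@3: s1:7  s2:7  s3:8  s4:7  s5:0  s6:0  s7:0 → peak 8
Blade inspection@4: s1:7  s2:7  s3:7  s4:8  s5:0  s6:0  s7:0 → peak 8
Blade inspection@5: s1:7  s2:7  s3:7  s4:7  s5:1  s6:0  s7:0 → peak 7
Blade inspection@6: s1:7  s2:7  s3:7  s4:7  s5:0  s6:1  s7:0 → peak 7
Blade inspection@7: s1:7  s2:7  s3:7  s4:7  s5:0  s6:0  s7:1 → peak 7
Best is Blade inspection@5, peak 7.

7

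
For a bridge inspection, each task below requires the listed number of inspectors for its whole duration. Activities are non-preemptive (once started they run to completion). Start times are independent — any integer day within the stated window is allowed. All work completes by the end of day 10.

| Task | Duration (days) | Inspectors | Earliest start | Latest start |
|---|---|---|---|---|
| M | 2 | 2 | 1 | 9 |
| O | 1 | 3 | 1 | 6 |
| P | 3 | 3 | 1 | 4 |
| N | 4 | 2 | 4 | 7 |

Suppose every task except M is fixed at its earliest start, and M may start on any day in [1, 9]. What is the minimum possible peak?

6

M@1: d1:8  d2:5  d3:3  d4:2  d5:2  d6:2  d7:2  d8:0  d9:0  d10:0 → peak 8
M@2: d1:6  d2:5  d3:5  d4:2  d5:2  d6:2  d7:2  d8:0  d9:0  d10:0 → peak 6
M@3: d1:6  d2:3  d3:5  d4:4  d5:2  d6:2  d7:2  d8:0  d9:0  d10:0 → peak 6
M@4: d1:6  d2:3  d3:3  d4:4  d5:4  d6:2  d7:2  d8:0  d9:0  d10:0 → peak 6
M@5: d1:6  d2:3  d3:3  d4:2  d5:4  d6:4  d7:2  d8:0  d9:0  d10:0 → peak 6
M@6: d1:6  d2:3  d3:3  d4:2  d5:2  d6:4  d7:4  d8:0  d9:0  d10:0 → peak 6
M@7: d1:6  d2:3  d3:3  d4:2  d5:2  d6:2  d7:4  d8:2  d9:0  d10:0 → peak 6
M@8: d1:6  d2:3  d3:3  d4:2  d5:2  d6:2  d7:2  d8:2  d9:2  d10:0 → peak 6
M@9: d1:6  d2:3  d3:3  d4:2  d5:2  d6:2  d7:2  d8:0  d9:2  d10:2 → peak 6
Best is M@2, peak 6.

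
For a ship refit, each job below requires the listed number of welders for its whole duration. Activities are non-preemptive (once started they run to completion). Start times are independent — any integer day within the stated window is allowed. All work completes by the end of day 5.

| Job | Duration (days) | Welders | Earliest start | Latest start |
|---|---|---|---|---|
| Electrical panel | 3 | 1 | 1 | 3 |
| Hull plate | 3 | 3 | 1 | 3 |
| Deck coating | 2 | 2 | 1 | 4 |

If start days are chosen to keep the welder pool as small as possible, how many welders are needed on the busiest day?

Early-start (Electrical panel@1, Hull plate@1, Deck coating@1) gives peak 6: d1:6  d2:6  d3:4  d4:0  d5:0.
Shift Deck coating→4.
Schedule Electrical panel@1, Hull plate@1, Deck coating@4: d1:4  d2:4  d3:4  d4:2  d5:2 — peak 4.
Total welder-days = 16 over 5 days ⇒ peak ≥ ⌈16/5⌉ = 4, so 4 is optimal.

4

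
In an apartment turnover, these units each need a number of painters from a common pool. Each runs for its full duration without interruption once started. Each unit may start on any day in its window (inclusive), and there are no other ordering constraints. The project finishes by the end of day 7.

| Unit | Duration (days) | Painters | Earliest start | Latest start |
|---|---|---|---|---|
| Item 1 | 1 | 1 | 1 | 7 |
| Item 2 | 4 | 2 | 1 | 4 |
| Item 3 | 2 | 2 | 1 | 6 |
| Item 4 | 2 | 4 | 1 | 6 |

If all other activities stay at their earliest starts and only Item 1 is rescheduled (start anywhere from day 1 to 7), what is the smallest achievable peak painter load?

8

Item 1@1: d1:9  d2:8  d3:2  d4:2  d5:0  d6:0  d7:0 → peak 9
Item 1@2: d1:8  d2:9  d3:2  d4:2  d5:0  d6:0  d7:0 → peak 9
Item 1@3: d1:8  d2:8  d3:3  d4:2  d5:0  d6:0  d7:0 → peak 8
Item 1@4: d1:8  d2:8  d3:2  d4:3  d5:0  d6:0  d7:0 → peak 8
Item 1@5: d1:8  d2:8  d3:2  d4:2  d5:1  d6:0  d7:0 → peak 8
Item 1@6: d1:8  d2:8  d3:2  d4:2  d5:0  d6:1  d7:0 → peak 8
Item 1@7: d1:8  d2:8  d3:2  d4:2  d5:0  d6:0  d7:1 → peak 8
Best is Item 1@3, peak 8.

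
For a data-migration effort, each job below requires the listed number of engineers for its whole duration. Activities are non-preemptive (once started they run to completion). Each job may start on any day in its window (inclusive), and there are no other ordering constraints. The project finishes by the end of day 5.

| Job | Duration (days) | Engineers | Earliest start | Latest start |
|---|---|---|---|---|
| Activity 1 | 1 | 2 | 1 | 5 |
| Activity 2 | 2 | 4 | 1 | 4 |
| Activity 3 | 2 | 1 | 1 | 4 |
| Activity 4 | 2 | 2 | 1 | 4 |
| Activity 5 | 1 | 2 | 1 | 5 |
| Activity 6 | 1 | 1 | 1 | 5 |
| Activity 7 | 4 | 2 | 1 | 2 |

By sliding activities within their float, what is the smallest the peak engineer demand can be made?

6

Early-start (Activity 1@1, Activity 2@1, Activity 3@1, Activity 4@1, Activity 5@1, Activity 6@1, Activity 7@1) gives peak 14: d1:14  d2:9  d3:2  d4:2  d5:0.
Shift Activity 3→3, Activity 4→3, Activity 5→5, Activity 6→3, Activity 7→2.
Schedule Activity 1@1, Activity 2@1, Activity 3@3, Activity 4@3, Activity 5@5, Activity 6@3, Activity 7@2: d1:6  d2:6  d3:6  d4:5  d5:4 — peak 6.
Total engineer-days = 27 over 5 days ⇒ peak ≥ ⌈27/5⌉ = 6, so 6 is optimal.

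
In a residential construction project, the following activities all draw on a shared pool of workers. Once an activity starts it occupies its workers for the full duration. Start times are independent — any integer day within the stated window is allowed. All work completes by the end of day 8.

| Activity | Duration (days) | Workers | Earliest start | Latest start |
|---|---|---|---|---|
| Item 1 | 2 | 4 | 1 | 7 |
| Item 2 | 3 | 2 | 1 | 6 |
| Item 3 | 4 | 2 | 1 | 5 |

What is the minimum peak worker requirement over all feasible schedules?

Early-start (Item 1@1, Item 2@1, Item 3@1) gives peak 8: d1:8  d2:8  d3:4  d4:2  d5:0  d6:0  d7:0  d8:0.
Shift Item 2→3, Item 3→3.
Schedule Item 1@1, Item 2@3, Item 3@3: d1:4  d2:4  d3:4  d4:4  d5:4  d6:2  d7:0  d8:0 — peak 4.

4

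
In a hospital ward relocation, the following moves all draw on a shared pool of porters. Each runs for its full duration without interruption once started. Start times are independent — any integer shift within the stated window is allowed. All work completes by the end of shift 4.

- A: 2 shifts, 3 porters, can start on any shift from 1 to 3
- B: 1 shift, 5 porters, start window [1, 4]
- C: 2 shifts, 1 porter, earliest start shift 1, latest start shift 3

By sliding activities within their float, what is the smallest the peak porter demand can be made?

Early-start (A@1, B@1, C@1) gives peak 9: s1:9  s2:4  s3:0  s4:0.
Shift B→3.
Schedule A@1, B@3, C@1: s1:4  s2:4  s3:5  s4:0 — peak 5.

5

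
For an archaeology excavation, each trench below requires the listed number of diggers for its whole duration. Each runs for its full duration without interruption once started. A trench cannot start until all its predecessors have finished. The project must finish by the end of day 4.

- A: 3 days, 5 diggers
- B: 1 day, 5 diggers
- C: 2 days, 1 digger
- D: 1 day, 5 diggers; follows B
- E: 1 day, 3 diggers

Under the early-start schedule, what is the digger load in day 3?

5

At early start, day 3 has: A.
Demand: 5 = 5.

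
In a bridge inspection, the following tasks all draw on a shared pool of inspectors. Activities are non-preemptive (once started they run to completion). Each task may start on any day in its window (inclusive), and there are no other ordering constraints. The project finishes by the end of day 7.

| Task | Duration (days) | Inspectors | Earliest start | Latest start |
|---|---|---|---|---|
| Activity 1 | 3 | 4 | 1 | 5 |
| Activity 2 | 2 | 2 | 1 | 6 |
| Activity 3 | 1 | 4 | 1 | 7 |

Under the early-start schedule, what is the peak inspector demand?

Early-start schedule: Activity 1@1, Activity 2@1, Activity 3@1.
Load per day: day 1: 10, day 2: 6, day 3: 4, day 4: 0, day 5: 0, day 6: 0, day 7: 0.
Peak is 10.

10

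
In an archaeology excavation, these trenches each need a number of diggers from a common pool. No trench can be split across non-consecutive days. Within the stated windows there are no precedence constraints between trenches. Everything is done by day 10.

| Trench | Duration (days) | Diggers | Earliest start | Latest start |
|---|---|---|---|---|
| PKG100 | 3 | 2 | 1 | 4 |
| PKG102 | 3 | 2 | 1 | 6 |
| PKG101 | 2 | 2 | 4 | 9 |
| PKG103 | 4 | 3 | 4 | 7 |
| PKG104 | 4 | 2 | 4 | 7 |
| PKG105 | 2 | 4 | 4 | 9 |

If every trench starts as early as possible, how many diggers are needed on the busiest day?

Early-start schedule: PKG100@1, PKG102@1, PKG101@4, PKG103@4, PKG104@4, PKG105@4.
Load per day: day 1: 4, day 2: 4, day 3: 4, day 4: 11, day 5: 11, day 6: 5, day 7: 5, day 8: 0, day 9: 0, day 10: 0.
Peak is 11.

11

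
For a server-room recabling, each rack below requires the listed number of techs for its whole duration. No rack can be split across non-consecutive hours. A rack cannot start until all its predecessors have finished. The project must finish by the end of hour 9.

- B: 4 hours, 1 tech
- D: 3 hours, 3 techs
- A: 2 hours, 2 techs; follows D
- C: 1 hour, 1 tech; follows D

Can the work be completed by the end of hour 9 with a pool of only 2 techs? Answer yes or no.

no

The minimum achievable peak is 3; 2 < 3, so no feasible schedule stays within the cap.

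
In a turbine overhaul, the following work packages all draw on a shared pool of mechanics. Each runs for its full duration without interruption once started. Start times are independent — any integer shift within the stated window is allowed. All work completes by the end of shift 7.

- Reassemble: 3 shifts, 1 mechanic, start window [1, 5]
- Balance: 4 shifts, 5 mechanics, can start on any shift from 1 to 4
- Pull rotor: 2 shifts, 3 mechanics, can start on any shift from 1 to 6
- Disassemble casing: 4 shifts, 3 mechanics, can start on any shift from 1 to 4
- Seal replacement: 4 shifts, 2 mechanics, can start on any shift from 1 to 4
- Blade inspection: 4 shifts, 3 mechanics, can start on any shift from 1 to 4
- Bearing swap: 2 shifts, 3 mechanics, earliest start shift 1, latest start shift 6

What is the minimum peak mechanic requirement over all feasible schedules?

13

Early-start (Reassemble@1, Balance@1, Pull rotor@1, Disassemble casing@1, Seal replacement@1, Blade inspection@1, Bearing swap@1) gives peak 20: s1:20  s2:20  s3:14  s4:13  s5:0  s6:0  s7:0.
Shift Seal replacement→3, Blade inspection→4, Bearing swap→5.
Schedule Reassemble@1, Balance@1, Pull rotor@1, Disassemble casing@1, Seal replacement@3, Blade inspection@4, Bearing swap@5: s1:12  s2:12  s3:11  s4:13  s5:8  s6:8  s7:3 — peak 13.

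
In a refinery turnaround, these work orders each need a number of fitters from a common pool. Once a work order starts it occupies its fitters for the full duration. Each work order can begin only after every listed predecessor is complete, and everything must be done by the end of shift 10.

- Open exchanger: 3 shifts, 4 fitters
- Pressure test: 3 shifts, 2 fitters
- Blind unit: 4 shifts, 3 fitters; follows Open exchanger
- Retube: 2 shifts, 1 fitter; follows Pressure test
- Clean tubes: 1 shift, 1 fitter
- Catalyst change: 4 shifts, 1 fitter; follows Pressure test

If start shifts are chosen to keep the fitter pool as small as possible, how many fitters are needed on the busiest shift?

5

Early-start (Open exchanger@1, Pressure test@1, Blind unit@4, Retube@4, Clean tubes@1, Catalyst change@4) gives peak 7: s1:7  s2:6  s3:6  s4:5  s5:5  s6:4  s7:4  s8:0  s9:0  s10:0.
Shift Pressure test→4, Retube→7, Catalyst change→7.
Schedule Open exchanger@1, Pressure test@4, Blind unit@4, Retube@7, Clean tubes@1, Catalyst change@7: s1:5  s2:4  s3:4  s4:5  s5:5  s6:5  s7:5  s8:2  s9:1  s10:1 — peak 5.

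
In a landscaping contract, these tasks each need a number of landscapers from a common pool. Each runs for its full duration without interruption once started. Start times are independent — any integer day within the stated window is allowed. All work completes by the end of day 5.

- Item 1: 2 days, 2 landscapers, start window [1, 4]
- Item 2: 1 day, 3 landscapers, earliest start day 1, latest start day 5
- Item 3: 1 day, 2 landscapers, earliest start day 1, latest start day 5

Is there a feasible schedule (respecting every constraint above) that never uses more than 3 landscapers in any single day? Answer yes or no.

yes

Schedule Item 1@1, Item 2@3, Item 3@4: d1:2  d2:2  d3:3  d4:2  d5:0 — peak 3 ≤ 3.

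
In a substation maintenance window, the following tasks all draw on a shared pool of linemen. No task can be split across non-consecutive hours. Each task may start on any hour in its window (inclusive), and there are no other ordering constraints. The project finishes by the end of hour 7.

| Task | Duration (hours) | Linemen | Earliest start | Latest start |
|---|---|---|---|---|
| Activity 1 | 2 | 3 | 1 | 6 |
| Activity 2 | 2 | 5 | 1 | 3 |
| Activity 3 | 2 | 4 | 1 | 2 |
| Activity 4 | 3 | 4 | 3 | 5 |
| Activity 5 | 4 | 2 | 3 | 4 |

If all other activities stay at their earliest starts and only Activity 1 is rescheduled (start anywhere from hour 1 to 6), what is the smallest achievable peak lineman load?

9

Activity 1@1: h1:12  h2:12  h3:6  h4:6  h5:6  h6:2  h7:0 → peak 12
Activity 1@2: h1:9  h2:12  h3:9  h4:6  h5:6  h6:2  h7:0 → peak 12
Activity 1@3: h1:9  h2:9  h3:9  h4:9  h5:6  h6:2  h7:0 → peak 9
Activity 1@4: h1:9  h2:9  h3:6  h4:9  h5:9  h6:2  h7:0 → peak 9
Activity 1@5: h1:9  h2:9  h3:6  h4:6  h5:9  h6:5  h7:0 → peak 9
Activity 1@6: h1:9  h2:9  h3:6  h4:6  h5:6  h6:5  h7:3 → peak 9
Best is Activity 1@3, peak 9.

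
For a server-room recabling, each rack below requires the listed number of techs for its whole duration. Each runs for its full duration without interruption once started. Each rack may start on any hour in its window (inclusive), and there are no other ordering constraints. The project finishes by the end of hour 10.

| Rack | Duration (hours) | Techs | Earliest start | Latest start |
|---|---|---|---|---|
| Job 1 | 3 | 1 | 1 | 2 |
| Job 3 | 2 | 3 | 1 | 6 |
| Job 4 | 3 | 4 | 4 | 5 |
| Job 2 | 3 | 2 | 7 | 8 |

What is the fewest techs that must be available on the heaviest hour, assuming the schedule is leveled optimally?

Schedule Job 1@1, Job 3@1, Job 4@4, Job 2@7: h1:4  h2:4  h3:1  h4:4  h5:4  h6:4  h7:2  h8:2  h9:2  h10:0 — peak 4.

4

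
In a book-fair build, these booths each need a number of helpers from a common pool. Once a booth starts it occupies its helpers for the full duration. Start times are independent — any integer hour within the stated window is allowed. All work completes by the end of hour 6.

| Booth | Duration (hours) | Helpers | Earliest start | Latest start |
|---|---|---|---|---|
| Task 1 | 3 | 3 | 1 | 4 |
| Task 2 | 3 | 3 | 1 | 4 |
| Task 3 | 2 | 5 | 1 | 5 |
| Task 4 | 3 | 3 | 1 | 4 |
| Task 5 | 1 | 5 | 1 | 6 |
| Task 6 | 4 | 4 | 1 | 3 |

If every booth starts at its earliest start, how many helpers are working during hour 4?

At early start, hour 4 has: Task 6.
Demand: 4 = 4.

4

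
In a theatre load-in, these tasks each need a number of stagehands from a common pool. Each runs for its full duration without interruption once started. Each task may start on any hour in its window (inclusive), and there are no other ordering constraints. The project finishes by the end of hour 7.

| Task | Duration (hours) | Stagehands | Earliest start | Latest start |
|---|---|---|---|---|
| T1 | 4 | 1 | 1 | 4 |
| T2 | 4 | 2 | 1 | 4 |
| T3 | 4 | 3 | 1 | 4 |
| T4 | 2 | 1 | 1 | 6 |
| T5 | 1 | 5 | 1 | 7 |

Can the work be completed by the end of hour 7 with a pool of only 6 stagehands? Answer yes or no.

Schedule T1@1, T2@1, T3@1, T4@5, T5@5: h1:6  h2:6  h3:6  h4:6  h5:6  h6:1  h7:0 — peak 6 ≤ 6.

yes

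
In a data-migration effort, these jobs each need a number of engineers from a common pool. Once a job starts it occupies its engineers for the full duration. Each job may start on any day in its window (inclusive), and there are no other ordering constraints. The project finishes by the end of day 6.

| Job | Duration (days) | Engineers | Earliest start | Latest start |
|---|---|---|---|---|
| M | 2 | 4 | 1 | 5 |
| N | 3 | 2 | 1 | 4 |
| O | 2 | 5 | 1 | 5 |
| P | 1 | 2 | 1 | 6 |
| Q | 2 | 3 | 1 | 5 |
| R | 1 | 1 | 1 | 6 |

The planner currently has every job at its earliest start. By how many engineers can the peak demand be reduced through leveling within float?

11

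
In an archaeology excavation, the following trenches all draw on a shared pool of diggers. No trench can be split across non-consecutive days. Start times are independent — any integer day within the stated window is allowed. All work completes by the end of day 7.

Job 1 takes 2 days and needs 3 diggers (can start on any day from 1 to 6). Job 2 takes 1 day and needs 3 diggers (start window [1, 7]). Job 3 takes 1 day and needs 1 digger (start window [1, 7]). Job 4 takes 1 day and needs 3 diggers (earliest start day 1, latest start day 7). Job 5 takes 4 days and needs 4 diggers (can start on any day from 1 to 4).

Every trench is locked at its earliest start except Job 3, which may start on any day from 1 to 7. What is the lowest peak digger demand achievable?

13

Job 3@1: d1:14  d2:7  d3:4  d4:4  d5:0  d6:0  d7:0 → peak 14
Job 3@2: d1:13  d2:8  d3:4  d4:4  d5:0  d6:0  d7:0 → peak 13
Job 3@3: d1:13  d2:7  d3:5  d4:4  d5:0  d6:0  d7:0 → peak 13
Job 3@4: d1:13  d2:7  d3:4  d4:5  d5:0  d6:0  d7:0 → peak 13
Job 3@5: d1:13  d2:7  d3:4  d4:4  d5:1  d6:0  d7:0 → peak 13
Job 3@6: d1:13  d2:7  d3:4  d4:4  d5:0  d6:1  d7:0 → peak 13
Job 3@7: d1:13  d2:7  d3:4  d4:4  d5:0  d6:0  d7:1 → peak 13
Best is Job 3@2, peak 13.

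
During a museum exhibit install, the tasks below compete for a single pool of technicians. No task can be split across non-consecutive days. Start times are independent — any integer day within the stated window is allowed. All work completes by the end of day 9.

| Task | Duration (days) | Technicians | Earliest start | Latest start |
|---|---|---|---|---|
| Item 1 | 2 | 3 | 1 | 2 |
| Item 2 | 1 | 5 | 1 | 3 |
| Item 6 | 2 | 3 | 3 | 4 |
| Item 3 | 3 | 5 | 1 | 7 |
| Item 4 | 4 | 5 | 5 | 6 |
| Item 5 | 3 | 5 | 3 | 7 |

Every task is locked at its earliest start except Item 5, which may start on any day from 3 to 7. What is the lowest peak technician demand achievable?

Item 5@3: d1:13  d2:8  d3:13  d4:8  d5:10  d6:5  d7:5  d8:5  d9:0 → peak 13
Item 5@4: d1:13  d2:8  d3:8  d4:8  d5:10  d6:10  d7:5  d8:5  d9:0 → peak 13
Item 5@5: d1:13  d2:8  d3:8  d4:3  d5:10  d6:10  d7:10  d8:5  d9:0 → peak 13
Item 5@6: d1:13  d2:8  d3:8  d4:3  d5:5  d6:10  d7:10  d8:10  d9:0 → peak 13
Item 5@7: d1:13  d2:8  d3:8  d4:3  d5:5  d6:5  d7:10  d8:10  d9:5 → peak 13
Best is Item 5@3, peak 13.

13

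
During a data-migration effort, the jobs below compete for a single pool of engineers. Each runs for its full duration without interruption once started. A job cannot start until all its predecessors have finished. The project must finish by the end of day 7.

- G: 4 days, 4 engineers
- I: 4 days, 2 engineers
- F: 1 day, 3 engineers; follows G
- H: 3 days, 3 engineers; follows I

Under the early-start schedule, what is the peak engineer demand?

6

Early-start schedule: G@1, I@1, F@5, H@5.
Load per day: day 1: 6, day 2: 6, day 3: 6, day 4: 6, day 5: 6, day 6: 3, day 7: 3.
Peak is 6.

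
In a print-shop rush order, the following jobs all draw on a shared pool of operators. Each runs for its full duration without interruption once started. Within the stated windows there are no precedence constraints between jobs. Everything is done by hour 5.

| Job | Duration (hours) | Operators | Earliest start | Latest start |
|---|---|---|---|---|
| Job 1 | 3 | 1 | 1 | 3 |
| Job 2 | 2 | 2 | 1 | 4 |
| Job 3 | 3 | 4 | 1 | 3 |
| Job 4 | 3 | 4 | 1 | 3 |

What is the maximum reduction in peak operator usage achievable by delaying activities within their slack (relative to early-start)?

2

Early-start peak: h1:11  h2:11  h3:9  h4:0  h5:0 ⇒ 11.
Leveled (Job 1@1, Job 2@1, Job 3@1, Job 4@3): h1:7  h2:7  h3:9  h4:4  h5:4 ⇒ 9.
Reduction 11 − 9 = 2.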